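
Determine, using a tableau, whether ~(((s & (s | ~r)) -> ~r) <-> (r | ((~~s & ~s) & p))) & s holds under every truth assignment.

Not valid

Assume the negation and expand:
Initial set: {F (~(((s & (s | ~r)) -> ~r) <-> (r | ((~~s & ~s) & p))) & s)}.
F (~(((s & (s | ~r)) -> ~r) <-> (r | ((~~s & ~s) & p))) & s): β-rule — branch into F ~(((s & (s | ~r)) -> ~r) <-> (r | ((~~s & ~s) & p)))  //  F s.
  branch 1 (add F ~(((s & (s | ~r)) -> ~r) <-> (r | ((~~s & ~s) & p)))):
    F ~(((s & (s | ~r)) -> ~r) <-> (r | ((~~s & ~s) & p))): β-rule — branch into T ((s & (s | ~r)) -> ~r), T (r | ((~~s & ~s) & p))  //  F ((s & (s | ~r)) -> ~r), F (r | ((~~s & ~s) & p)).
      branch 1.1 (add T ((s & (s | ~r)) -> ~r), T (r | ((~~s & ~s) & p))):
        T ((s & (s | ~r)) -> ~r): β-rule — branch into F (s & (s | ~r))  //  T ~r.
          branch 1.1.1 (add F (s & (s | ~r))):
            T (r | ((~~s & ~s) & p)): β-rule — branch into T r  //  T ((~~s & ~s) & p).
              branch 1.1.1.1 (add T r):
                F (s & (s | ~r)): β-rule — branch into F s  //  F (s | ~r).
                  branch 1.1.1.1.1 (add F s):
                    ○ open, literals {r=1, s=0}.
                  branch 1.1.1.1.2 (add F (s | ~r)):
                    F (s | ~r): α-rule — add F s, F ~r.
                    ○ open, literals {r=1, s=0}.
              branch 1.1.1.2 (add T ((~~s & ~s) & p)):
                T ((~~s & ~s) & p): α-rule — add T (~~s & ~s), T p.
                T (~~s & ~s): α-rule — add T ~~s, T ~s.
                T ~~s: drop double negation, giving T s.
                × closes — contains both s and ~s.
          branch 1.1.2 (add T ~r):
            T (r | ((~~s & ~s) & p)): β-rule — branch into T r  //  T ((~~s & ~s) & p).
              branch 1.1.2.1 (add T r):
                × closes — contains both r and ~r.
              branch 1.1.2.2 (add T ((~~s & ~s) & p)):
                T ((~~s & ~s) & p): α-rule — add T (~~s & ~s), T p.
                T (~~s & ~s): α-rule — add T ~~s, T ~s.
                T ~~s: drop double negation, giving T s.
                × closes — contains both s and ~s.
      branch 1.2 (add F ((s & (s | ~r)) -> ~r), F (r | ((~~s & ~s) & p))):
        F ((s & (s | ~r)) -> ~r): α-rule — add T (s & (s | ~r)), F ~r.
        F (r | ((~~s & ~s) & p)): α-rule — add F r, F ((~~s & ~s) & p).
        × closes — contains both r and ~r.
  branch 2 (add F s):
    ○ open, literals {s=0}.
4 branches closed, 3 open.
An open branch gives a countermodel: r=1, s=0 (unmentioned atoms arbitrary); under it the original formula is false.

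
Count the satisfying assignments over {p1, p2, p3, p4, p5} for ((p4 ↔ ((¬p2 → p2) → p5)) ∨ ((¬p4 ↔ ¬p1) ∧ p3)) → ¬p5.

Initial set: {(((p4 ↔ ((¬p2 → p2) → p5)) ∨ ((¬p4 ↔ ¬p1) ∧ p3)) → ¬p5)}.
(((p4 ↔ ((¬p2 → p2) → p5)) ∨ ((¬p4 ↔ ¬p1) ∧ p3)) → ¬p5): β-rule — branch into ¬((p4 ↔ ((¬p2 → p2) → p5)) ∨ ((¬p4 ↔ ¬p1) ∧ p3))  //  ¬p5.
  branch 1 (add ¬((p4 ↔ ((¬p2 → p2) → p5)) ∨ ((¬p4 ↔ ¬p1) ∧ p3))):
    ¬((p4 ↔ ((¬p2 → p2) → p5)) ∨ ((¬p4 ↔ ¬p1) ∧ p3)): α-rule — add ¬(p4 ↔ ((¬p2 → p2) → p5)), ¬((¬p4 ↔ ¬p1) ∧ p3).
    ¬(p4 ↔ ((¬p2 → p2) → p5)): β-rule — branch into p4, ¬((¬p2 → p2) → p5)  //  ¬p4, ((¬p2 → p2) → p5).
      branch 1.1 (add p4, ¬((¬p2 → p2) → p5)):
        ¬((¬p2 → p2) → p5): α-rule — add (¬p2 → p2), ¬p5.
        ¬((¬p4 ↔ ¬p1) ∧ p3): β-rule — branch into ¬(¬p4 ↔ ¬p1)  //  ¬p3.
          branch 1.1.1 (add ¬(¬p4 ↔ ¬p1)):
            (¬p2 → p2): β-rule — branch into ¬¬p2  //  p2.
              branch 1.1.1.1 (add ¬¬p2):
                ¬(¬p4 ↔ ¬p1): β-rule — branch into ¬p4, ¬¬p1  //  ¬¬p4, ¬p1.
                  branch 1.1.1.1.1 (add ¬p4, ¬¬p1):
                    × closes — contains both p4 and ¬p4.
                  branch 1.1.1.1.2 (add ¬¬p4, ¬p1):
                    ○ open, literals {p1=0, p2=1, p4=1, p5=0}.
              branch 1.1.1.2 (add p2):
                ¬(¬p4 ↔ ¬p1): β-rule — branch into ¬p4, ¬¬p1  //  ¬¬p4, ¬p1.
                  branch 1.1.1.2.1 (add ¬p4, ¬¬p1):
                    × closes — contains both p4 and ¬p4.
                  branch 1.1.1.2.2 (add ¬¬p4, ¬p1):
                    ○ open, literals {p1=0, p2=1, p4=1, p5=0}.
          branch 1.1.2 (add ¬p3):
            (¬p2 → p2): β-rule — branch into ¬¬p2  //  p2.
              branch 1.1.2.1 (add ¬¬p2):
                ○ open, literals {p2=1, p3=0, p4=1, p5=0}.
              branch 1.1.2.2 (add p2):
                ○ open, literals {p2=1, p3=0, p4=1, p5=0}.
      branch 1.2 (add ¬p4, ((¬p2 → p2) → p5)):
        ¬((¬p4 ↔ ¬p1) ∧ p3): β-rule — branch into ¬(¬p4 ↔ ¬p1)  //  ¬p3.
          branch 1.2.1 (add ¬(¬p4 ↔ ¬p1)):
            ((¬p2 → p2) → p5): β-rule — branch into ¬(¬p2 → p2)  //  p5.
              branch 1.2.1.1 (add ¬(¬p2 → p2)):
                ¬(¬p2 → p2): α-rule — add ¬p2, ¬p2.
                ¬(¬p4 ↔ ¬p1): β-rule — branch into ¬p4, ¬¬p1  //  ¬¬p4, ¬p1.
                  branch 1.2.1.1.1 (add ¬p4, ¬¬p1):
                    ○ open, literals {p1=1, p2=0, p4=0}.
                  branch 1.2.1.1.2 (add ¬¬p4, ¬p1):
                    × closes — contains both p4 and ¬p4.
              branch 1.2.1.2 (add p5):
                ¬(¬p4 ↔ ¬p1): β-rule — branch into ¬p4, ¬¬p1  //  ¬¬p4, ¬p1.
                  branch 1.2.1.2.1 (add ¬p4, ¬¬p1):
                    ○ open, literals {p1=1, p4=0, p5=1}.
                  branch 1.2.1.2.2 (add ¬¬p4, ¬p1):
                    × closes — contains both p4 and ¬p4.
          branch 1.2.2 (add ¬p3):
            ((¬p2 → p2) → p5): β-rule — branch into ¬(¬p2 → p2)  //  p5.
              branch 1.2.2.1 (add ¬(¬p2 → p2)):
                ¬(¬p2 → p2): α-rule — add ¬p2, ¬p2.
                ○ open, literals {p2=0, p3=0, p4=0}.
              branch 1.2.2.2 (add p5):
                ○ open, literals {p3=0, p4=0, p5=1}.
  branch 2 (add ¬p5):
    ○ open, literals {p5=0}.
4 branches closed, 9 open.
Each open branch fixes some atoms; the unmentioned ones are free. Counting distinct full assignments: branch {p1=0, p2=1, p4=1, p5=0} (p3) contributes 2 new; branch {p1=0, p2=1, p4=1, p5=0} (p3) contributes 0 new; branch {p2=1, p3=0, p4=1, p5=0} (p1) contributes 1 new; branch {p2=1, p3=0, p4=1, p5=0} (p1) contributes 0 new; branch {p1=1, p2=0, p4=0} (p3, p5) contributes 4 new; branch {p1=1, p4=0, p5=1} (p2, p3) contributes 2 new; branch {p2=0, p3=0, p4=0} (p1, p5) contributes 2 new; branch {p3=0, p4=0, p5=1} (p1, p2) contributes 1 new; branch {p5=0} (p1, p2, p3, p4) contributes 10 new. Total: 22.

22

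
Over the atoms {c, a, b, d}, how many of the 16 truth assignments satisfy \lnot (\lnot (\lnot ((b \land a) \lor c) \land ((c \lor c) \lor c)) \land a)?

Initial set: {\lnot (\lnot (\lnot ((b \land a) \lor c) \land ((c \lor c) \lor c)) \land a)}.
\lnot (\lnot (\lnot ((b \land a) \lor c) \land ((c \lor c) \lor c)) \land a): β-rule — branch into \lnot \lnot (\lnot ((b \land a) \lor c) \land ((c \lor c) \lor c))  //  \lnot a.
  branch 1 (add \lnot \lnot (\lnot ((b \land a) \lor c) \land ((c \lor c) \lor c))):
    \lnot \lnot (\lnot ((b \land a) \lor c) \land ((c \lor c) \lor c)): α-rule — add \lnot ((b \land a) \lor c), ((c \lor c) \lor c).
    \lnot ((b \land a) \lor c): α-rule — add \lnot (b \land a), \lnot c.
    ((c \lor c) \lor c): β-rule — branch into (c \lor c)  //  c.
      branch 1.1 (add (c \lor c)):
        \lnot (b \land a): β-rule — branch into \lnot b  //  \lnot a.
          branch 1.1.1 (add \lnot b):
            (c \lor c): β-rule — branch into c  //  c.
              branch 1.1.1.1 (add c):
                × closes — contains both c and \lnot c.
              branch 1.1.1.2 (add c):
                × closes — contains both c and \lnot c.
          branch 1.1.2 (add \lnot a):
            (c \lor c): β-rule — branch into c  //  c.
              branch 1.1.2.1 (add c):
                × closes — contains both c and \lnot c.
              branch 1.1.2.2 (add c):
                × closes — contains both c and \lnot c.
      branch 1.2 (add c):
        × closes — contains both c and \lnot c.
  branch 2 (add \lnot a):
    ○ open, literals {a=false}.
5 branches closed, 1 open.
Each open branch fixes some atoms; the unmentioned ones are free. Counting distinct full assignments: branch {a=false} (c, b, d) contributes 8 new. Total: 8.

8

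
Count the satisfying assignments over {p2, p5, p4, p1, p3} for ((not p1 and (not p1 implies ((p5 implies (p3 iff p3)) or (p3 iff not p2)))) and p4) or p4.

16

Initial set: {(((not p1 and (not p1 implies ((p5 implies (p3 iff p3)) or (p3 iff not p2)))) and p4) or p4)}.
(((not p1 and (not p1 implies ((p5 implies (p3 iff p3)) or (p3 iff not p2)))) and p4) or p4): β-rule — branch into ((not p1 and (not p1 implies ((p5 implies (p3 iff p3)) or (p3 iff not p2)))) and p4)  //  p4.
  branch 1 (add ((not p1 and (not p1 implies ((p5 implies (p3 iff p3)) or (p3 iff not p2)))) and p4)):
    ((not p1 and (not p1 implies ((p5 implies (p3 iff p3)) or (p3 iff not p2)))) and p4): α-rule — add (not p1 and (not p1 implies ((p5 implies (p3 iff p3)) or (p3 iff not p2)))), p4.
    (not p1 and (not p1 implies ((p5 implies (p3 iff p3)) or (p3 iff not p2)))): α-rule — add not p1, (not p1 implies ((p5 implies (p3 iff p3)) or (p3 iff not p2))).
    (not p1 implies ((p5 implies (p3 iff p3)) or (p3 iff not p2))): β-rule — branch into not not p1  //  ((p5 implies (p3 iff p3)) or (p3 iff not p2)).
      branch 1.1 (add not not p1):
        × closes — contains both p1 and not p1.
      branch 1.2 (add ((p5 implies (p3 iff p3)) or (p3 iff not p2))):
        ((p5 implies (p3 iff p3)) or (p3 iff not p2)): β-rule — branch into (p5 implies (p3 iff p3))  //  (p3 iff not p2).
          branch 1.2.1 (add (p5 implies (p3 iff p3))):
            (p5 implies (p3 iff p3)): β-rule — branch into not p5  //  (p3 iff p3).
              branch 1.2.1.1 (add not p5):
                ○ open, literals {p1=false, p4=true, p5=false}.
              branch 1.2.1.2 (add (p3 iff p3)):
                (p3 iff p3): β-rule — branch into p3, p3  //  not p3, not p3.
                  branch 1.2.1.2.1 (add p3, p3):
                    ○ open, literals {p1=false, p3=true, p4=true}.
                  branch 1.2.1.2.2 (add not p3, not p3):
                    ○ open, literals {p1=false, p3=false, p4=true}.
          branch 1.2.2 (add (p3 iff not p2)):
            (p3 iff not p2): β-rule — branch into p3, not p2  //  not p3, not not p2.
              branch 1.2.2.1 (add p3, not p2):
                ○ open, literals {p1=false, p2=false, p3=true, p4=true}.
              branch 1.2.2.2 (add not p3, not not p2):
                ○ open, literals {p1=false, p2=true, p3=false, p4=true}.
  branch 2 (add p4):
    ○ open, literals {p4=true}.
1 branch closed, 6 open.
Each open branch fixes some atoms; the unmentioned ones are free. Counting distinct full assignments: branch {p1=false, p4=true, p5=false} (p2, p3) contributes 4 new; branch {p1=false, p3=true, p4=true} (p2, p5) contributes 2 new; branch {p1=false, p3=false, p4=true} (p2, p5) contributes 2 new; branch {p1=false, p2=false, p3=true, p4=true} (p5) contributes 0 new; branch {p1=false, p2=true, p3=false, p4=true} (p5) contributes 0 new; branch {p4=true} (p2, p5, p1, p3) contributes 8 new. Total: 16.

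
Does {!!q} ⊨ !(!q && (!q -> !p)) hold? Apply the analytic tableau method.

Initial set: {!!q; !!(!q && (!q -> !p))}.
!!q: drop double negation, giving q.
!!(!q && (!q -> !p)): α-rule — add !q, (!q -> !p).
× closes — contains both q and !q.
All 1 branch closes.
Every branch closed, so the premises entail the conclusion.

Yes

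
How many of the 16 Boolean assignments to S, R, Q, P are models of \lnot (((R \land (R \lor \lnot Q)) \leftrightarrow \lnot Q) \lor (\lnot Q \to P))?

Initial set: {\lnot (((R \land (R \lor \lnot Q)) \leftrightarrow \lnot Q) \lor (\lnot Q \to P))}.
\lnot (((R \land (R \lor \lnot Q)) \leftrightarrow \lnot Q) \lor (\lnot Q \to P)): α-rule — add \lnot ((R \land (R \lor \lnot Q)) \leftrightarrow \lnot Q), \lnot (\lnot Q \to P).
\lnot (\lnot Q \to P): α-rule — add \lnot Q, \lnot P.
\lnot ((R \land (R \lor \lnot Q)) \leftrightarrow \lnot Q): β-rule — branch into (R \land (R \lor \lnot Q)), \lnot \lnot Q  //  \lnot (R \land (R \lor \lnot Q)), \lnot Q.
  branch 1 (add (R \land (R \lor \lnot Q)), \lnot \lnot Q):
    × closes — contains both Q and \lnot Q.
  branch 2 (add \lnot (R \land (R \lor \lnot Q)), \lnot Q):
    \lnot (R \land (R \lor \lnot Q)): β-rule — branch into \lnot R  //  \lnot (R \lor \lnot Q).
      branch 2.1 (add \lnot R):
        ○ open, literals {P=false, Q=false, R=false}.
      branch 2.2 (add \lnot (R \lor \lnot Q)):
        \lnot (R \lor \lnot Q): α-rule — add \lnot R, \lnot \lnot Q.
        × closes — contains both Q and \lnot Q.
2 branches closed, 1 open.
Each open branch fixes some atoms; the unmentioned ones are free. Counting distinct full assignments: branch {P=false, Q=false, R=false} (S) contributes 2 new. Total: 2.

2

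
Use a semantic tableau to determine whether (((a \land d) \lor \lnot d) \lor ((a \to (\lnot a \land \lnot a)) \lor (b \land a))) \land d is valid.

Assume the negation and expand:
Initial set: {\lnot ((((a \land d) \lor \lnot d) \lor ((a \to (\lnot a \land \lnot a)) \lor (b \land a))) \land d)}.
\lnot ((((a \land d) \lor \lnot d) \lor ((a \to (\lnot a \land \lnot a)) \lor (b \land a))) \land d): β-rule — branch into \lnot (((a \land d) \lor \lnot d) \lor ((a \to (\lnot a \land \lnot a)) \lor (b \land a)))  //  \lnot d.
  branch 1 (add \lnot (((a \land d) \lor \lnot d) \lor ((a \to (\lnot a \land \lnot a)) \lor (b \land a)))):
    \lnot (((a \land d) \lor \lnot d) \lor ((a \to (\lnot a \land \lnot a)) \lor (b \land a))): α-rule — add \lnot ((a \land d) \lor \lnot d), \lnot ((a \to (\lnot a \land \lnot a)) \lor (b \land a)).
    \lnot ((a \land d) \lor \lnot d): α-rule — add \lnot (a \land d), \lnot \lnot d.
    \lnot ((a \to (\lnot a \land \lnot a)) \lor (b \land a)): α-rule — add \lnot (a \to (\lnot a \land \lnot a)), \lnot (b \land a).
    \lnot (a \to (\lnot a \land \lnot a)): α-rule — add a, \lnot (\lnot a \land \lnot a).
    \lnot (a \land d): β-rule — branch into \lnot a  //  \lnot d.
      branch 1.1 (add \lnot a):
        × closes — contains both a and \lnot a.
      branch 1.2 (add \lnot d):
        × closes — contains both d and \lnot d.
  branch 2 (add \lnot d):
    ○ open, literals {d=false}.
2 branches closed, 1 open.
An open branch gives a countermodel: d=false (unmentioned atoms arbitrary); under it the original formula is false.

Not valid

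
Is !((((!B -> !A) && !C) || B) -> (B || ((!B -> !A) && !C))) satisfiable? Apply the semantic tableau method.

Initial set: {T !((((!B -> !A) && !C) || B) -> (B || ((!B -> !A) && !C)))}.
T !((((!B -> !A) && !C) || B) -> (B || ((!B -> !A) && !C))): α-rule — add T (((!B -> !A) && !C) || B), F (B || ((!B -> !A) && !C)).
F (B || ((!B -> !A) && !C)): α-rule — add F B, F ((!B -> !A) && !C).
T (((!B -> !A) && !C) || B): β-rule — branch into T ((!B -> !A) && !C)  //  T B.
  branch 1 (add T ((!B -> !A) && !C)):
    T ((!B -> !A) && !C): α-rule — add T (!B -> !A), T !C.
    F ((!B -> !A) && !C): β-rule — branch into F (!B -> !A)  //  F !C.
      branch 1.1 (add F (!B -> !A)):
        F (!B -> !A): α-rule — add T !B, F !A.
        T (!B -> !A): β-rule — branch into F !B  //  T !A.
          branch 1.1.1 (add F !B):
            × closes — contains both B and !B.
          branch 1.1.2 (add T !A):
            × closes — contains both A and !A.
      branch 1.2 (add F !C):
        × closes — contains both C and !C.
  branch 2 (add T B):
    × closes — contains both B and !B.
All 4 branches close.
Every branch closed; the formula is unsatisfiable.

Unsatisfiable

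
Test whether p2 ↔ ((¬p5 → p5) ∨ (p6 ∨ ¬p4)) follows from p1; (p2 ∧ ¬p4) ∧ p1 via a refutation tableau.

Yes

Initial set: {T p1; T ((p2 ∧ ¬p4) ∧ p1); F (p2 ↔ ((¬p5 → p5) ∨ (p6 ∨ ¬p4)))}.
T ((p2 ∧ ¬p4) ∧ p1): α-rule — add T (p2 ∧ ¬p4), T p1.
T (p2 ∧ ¬p4): α-rule — add T p2, T ¬p4.
F (p2 ↔ ((¬p5 → p5) ∨ (p6 ∨ ¬p4))): β-rule — branch into T p2, F ((¬p5 → p5) ∨ (p6 ∨ ¬p4))  //  F p2, T ((¬p5 → p5) ∨ (p6 ∨ ¬p4)).
  branch 1 (add T p2, F ((¬p5 → p5) ∨ (p6 ∨ ¬p4))):
    F ((¬p5 → p5) ∨ (p6 ∨ ¬p4)): α-rule — add F (¬p5 → p5), F (p6 ∨ ¬p4).
    F (¬p5 → p5): α-rule — add T ¬p5, F p5.
    F (p6 ∨ ¬p4): α-rule — add F p6, F ¬p4.
    × closes — contains both p4 and ¬p4.
  branch 2 (add F p2, T ((¬p5 → p5) ∨ (p6 ∨ ¬p4))):
    × closes — contains both p2 and ¬p2.
All 2 branches close.
Every branch closed, so the premises entail the conclusion.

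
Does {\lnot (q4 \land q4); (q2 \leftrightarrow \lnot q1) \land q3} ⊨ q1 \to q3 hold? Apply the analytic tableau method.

Initial set: {\lnot (q4 \land q4); ((q2 \leftrightarrow \lnot q1) \land q3); \lnot (q1 \to q3)}.
((q2 \leftrightarrow \lnot q1) \land q3): α-rule — add (q2 \leftrightarrow \lnot q1), q3.
\lnot (q1 \to q3): α-rule — add q1, \lnot q3.
× closes — contains both q3 and \lnot q3.
All 1 branch closes.
Every branch closed, so the premises entail the conclusion.

Yes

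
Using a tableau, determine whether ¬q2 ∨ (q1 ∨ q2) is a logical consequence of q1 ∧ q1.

Yes

Initial set: {(q1 ∧ q1); ¬(¬q2 ∨ (q1 ∨ q2))}.
(q1 ∧ q1): α-rule — add q1, q1.
¬(¬q2 ∨ (q1 ∨ q2)): α-rule — add ¬¬q2, ¬(q1 ∨ q2).
¬(q1 ∨ q2): α-rule — add ¬q1, ¬q2.
× closes — contains both q1 and ¬q1.
All 1 branch closes.
Every branch closed, so the premises entail the conclusion.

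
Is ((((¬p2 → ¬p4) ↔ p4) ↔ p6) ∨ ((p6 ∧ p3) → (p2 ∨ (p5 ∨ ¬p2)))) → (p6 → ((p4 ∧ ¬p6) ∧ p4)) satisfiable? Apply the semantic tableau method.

Satisfiable

Initial set: {(((((¬p2 → ¬p4) ↔ p4) ↔ p6) ∨ ((p6 ∧ p3) → (p2 ∨ (p5 ∨ ¬p2)))) → (p6 → ((p4 ∧ ¬p6) ∧ p4)))}.
(((((¬p2 → ¬p4) ↔ p4) ↔ p6) ∨ ((p6 ∧ p3) → (p2 ∨ (p5 ∨ ¬p2)))) → (p6 → ((p4 ∧ ¬p6) ∧ p4))): β-rule — branch into ¬((((¬p2 → ¬p4) ↔ p4) ↔ p6) ∨ ((p6 ∧ p3) → (p2 ∨ (p5 ∨ ¬p2))))  //  (p6 → ((p4 ∧ ¬p6) ∧ p4)).
  branch 1 (add ¬((((¬p2 → ¬p4) ↔ p4) ↔ p6) ∨ ((p6 ∧ p3) → (p2 ∨ (p5 ∨ ¬p2))))):
    ¬((((¬p2 → ¬p4) ↔ p4) ↔ p6) ∨ ((p6 ∧ p3) → (p2 ∨ (p5 ∨ ¬p2)))): α-rule — add ¬(((¬p2 → ¬p4) ↔ p4) ↔ p6), ¬((p6 ∧ p3) → (p2 ∨ (p5 ∨ ¬p2))).
    ¬((p6 ∧ p3) → (p2 ∨ (p5 ∨ ¬p2))): α-rule — add (p6 ∧ p3), ¬(p2 ∨ (p5 ∨ ¬p2)).
    (p6 ∧ p3): α-rule — add p6, p3.
    ¬(p2 ∨ (p5 ∨ ¬p2)): α-rule — add ¬p2, ¬(p5 ∨ ¬p2).
    ¬(p5 ∨ ¬p2): α-rule — add ¬p5, ¬¬p2.
    × closes — contains both p2 and ¬p2.
  branch 2 (add (p6 → ((p4 ∧ ¬p6) ∧ p4))):
    (p6 → ((p4 ∧ ¬p6) ∧ p4)): β-rule — branch into ¬p6  //  ((p4 ∧ ¬p6) ∧ p4).
      branch 2.1 (add ¬p6):
        ○ open, literals {p6=F}.
      branch 2.2 (add ((p4 ∧ ¬p6) ∧ p4)):
        ((p4 ∧ ¬p6) ∧ p4): α-rule — add (p4 ∧ ¬p6), p4.
        (p4 ∧ ¬p6): α-rule — add p4, ¬p6.
        ○ open, literals {p4=T, p6=F}.
1 branch closed, 2 open.
An open branch gives a satisfying assignment: p6=F.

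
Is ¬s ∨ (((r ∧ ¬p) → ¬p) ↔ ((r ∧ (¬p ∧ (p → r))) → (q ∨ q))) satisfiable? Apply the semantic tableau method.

Initial set: {T (¬s ∨ (((r ∧ ¬p) → ¬p) ↔ ((r ∧ (¬p ∧ (p → r))) → (q ∨ q))))}.
T (¬s ∨ (((r ∧ ¬p) → ¬p) ↔ ((r ∧ (¬p ∧ (p → r))) → (q ∨ q)))): β-rule — branch into T ¬s  //  T (((r ∧ ¬p) → ¬p) ↔ ((r ∧ (¬p ∧ (p → r))) → (q ∨ q))).
  branch 1 (add T ¬s):
    ○ open, literals {s=false}.
  branch 2 (add T (((r ∧ ¬p) → ¬p) ↔ ((r ∧ (¬p ∧ (p → r))) → (q ∨ q)))):
    T (((r ∧ ¬p) → ¬p) ↔ ((r ∧ (¬p ∧ (p → r))) → (q ∨ q))): β-rule — branch into T ((r ∧ ¬p) → ¬p), T ((r ∧ (¬p ∧ (p → r))) → (q ∨ q))  //  F ((r ∧ ¬p) → ¬p), F ((r ∧ (¬p ∧ (p → r))) → (q ∨ q)).
      branch 2.1 (add T ((r ∧ ¬p) → ¬p), T ((r ∧ (¬p ∧ (p → r))) → (q ∨ q))):
        T ((r ∧ ¬p) → ¬p): β-rule — branch into F (r ∧ ¬p)  //  T ¬p.
          branch 2.1.1 (add F (r ∧ ¬p)):
            T ((r ∧ (¬p ∧ (p → r))) → (q ∨ q)): β-rule — branch into F (r ∧ (¬p ∧ (p → r)))  //  T (q ∨ q).
              branch 2.1.1.1 (add F (r ∧ (¬p ∧ (p → r)))):
                F (r ∧ ¬p): β-rule — branch into F r  //  F ¬p.
                  branch 2.1.1.1.1 (add F r):
                    F (r ∧ (¬p ∧ (p → r))): β-rule — branch into F r  //  F (¬p ∧ (p → r)).
                      branch 2.1.1.1.1.1 (add F r):
                        ○ open, literals {r=false}.
                      branch 2.1.1.1.1.2 (add F (¬p ∧ (p → r))):
                        F (¬p ∧ (p → r)): β-rule — branch into F ¬p  //  F (p → r).
                          branch 2.1.1.1.1.2.1 (add F ¬p):
                            ○ open, literals {p=true, r=false}.
                          branch 2.1.1.1.1.2.2 (add F (p → r)):
                            F (p → r): α-rule — add T p, F r.
                            ○ open, literals {p=true, r=false}.
                  branch 2.1.1.1.2 (add F ¬p):
                    F (r ∧ (¬p ∧ (p → r))): β-rule — branch into F r  //  F (¬p ∧ (p → r)).
                      branch 2.1.1.1.2.1 (add F r):
                        ○ open, literals {p=true, r=false}.
                      branch 2.1.1.1.2.2 (add F (¬p ∧ (p → r))):
                        F (¬p ∧ (p → r)): β-rule — branch into F ¬p  //  F (p → r).
                          branch 2.1.1.1.2.2.1 (add F ¬p):
                            ○ open, literals {p=true}.
                          branch 2.1.1.1.2.2.2 (add F (p → r)):
                            F (p → r): α-rule — add T p, F r.
                            ○ open, literals {p=true, r=false}.
              branch 2.1.1.2 (add T (q ∨ q)):
                F (r ∧ ¬p): β-rule — branch into F r  //  F ¬p.
                  branch 2.1.1.2.1 (add F r):
                    T (q ∨ q): β-rule — branch into T q  //  T q.
                      branch 2.1.1.2.1.1 (add T q):
                        ○ open, literals {q=true, r=false}.
                      branch 2.1.1.2.1.2 (add T q):
                        ○ open, literals {q=true, r=false}.
                  branch 2.1.1.2.2 (add F ¬p):
                    T (q ∨ q): β-rule — branch into T q  //  T q.
                      branch 2.1.1.2.2.1 (add T q):
                        ○ open, literals {p=true, q=true}.
                      branch 2.1.1.2.2.2 (add T q):
                        ○ open, literals {p=true, q=true}.
          branch 2.1.2 (add T ¬p):
            T ((r ∧ (¬p ∧ (p → r))) → (q ∨ q)): β-rule — branch into F (r ∧ (¬p ∧ (p → r)))  //  T (q ∨ q).
              branch 2.1.2.1 (add F (r ∧ (¬p ∧ (p → r)))):
                F (r ∧ (¬p ∧ (p → r))): β-rule — branch into F r  //  F (¬p ∧ (p → r)).
                  branch 2.1.2.1.1 (add F r):
                    ○ open, literals {p=false, r=false}.
                  branch 2.1.2.1.2 (add F (¬p ∧ (p → r))):
                    F (¬p ∧ (p → r)): β-rule — branch into F ¬p  //  F (p → r).
                      branch 2.1.2.1.2.1 (add F ¬p):
                        × closes — contains both p and ¬p.
                      branch 2.1.2.1.2.2 (add F (p → r)):
                        F (p → r): α-rule — add T p, F r.
                        × closes — contains both p and ¬p.
              branch 2.1.2.2 (add T (q ∨ q)):
                T (q ∨ q): β-rule — branch into T q  //  T q.
                  branch 2.1.2.2.1 (add T q):
                    ○ open, literals {p=false, q=true}.
                  branch 2.1.2.2.2 (add T q):
                    ○ open, literals {p=false, q=true}.
      branch 2.2 (add F ((r ∧ ¬p) → ¬p), F ((r ∧ (¬p ∧ (p → r))) → (q ∨ q))):
        F ((r ∧ ¬p) → ¬p): α-rule — add T (r ∧ ¬p), F ¬p.
        F ((r ∧ (¬p ∧ (p → r))) → (q ∨ q)): α-rule — add T (r ∧ (¬p ∧ (p → r))), F (q ∨ q).
        T (r ∧ ¬p): α-rule — add T r, T ¬p.
        × closes — contains both p and ¬p.
3 branches closed, 14 open.
An open branch gives a satisfying assignment: s=false.

Satisfiable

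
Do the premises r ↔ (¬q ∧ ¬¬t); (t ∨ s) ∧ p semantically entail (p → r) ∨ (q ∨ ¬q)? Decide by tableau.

Yes

Initial set: {(r ↔ (¬q ∧ ¬¬t)); ((t ∨ s) ∧ p); ¬((p → r) ∨ (q ∨ ¬q))}.
((t ∨ s) ∧ p): α-rule — add (t ∨ s), p.
¬((p → r) ∨ (q ∨ ¬q)): α-rule — add ¬(p → r), ¬(q ∨ ¬q).
¬(p → r): α-rule — add p, ¬r.
¬(q ∨ ¬q): α-rule — add ¬q, ¬¬q.
× closes — contains both q and ¬q.
All 1 branch closes.
Every branch closed, so the premises entail the conclusion.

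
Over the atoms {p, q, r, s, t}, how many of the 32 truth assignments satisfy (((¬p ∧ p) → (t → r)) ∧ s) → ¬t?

24

Initial set: {((((¬p ∧ p) → (t → r)) ∧ s) → ¬t)}.
((((¬p ∧ p) → (t → r)) ∧ s) → ¬t): β-rule — branch into ¬(((¬p ∧ p) → (t → r)) ∧ s)  //  ¬t.
  branch 1 (add ¬(((¬p ∧ p) → (t → r)) ∧ s)):
    ¬(((¬p ∧ p) → (t → r)) ∧ s): β-rule — branch into ¬((¬p ∧ p) → (t → r))  //  ¬s.
      branch 1.1 (add ¬((¬p ∧ p) → (t → r))):
        ¬((¬p ∧ p) → (t → r)): α-rule — add (¬p ∧ p), ¬(t → r).
        (¬p ∧ p): α-rule — add ¬p, p.
        × closes — contains both p and ¬p.
      branch 1.2 (add ¬s):
        ○ open, literals {s=0}.
  branch 2 (add ¬t):
    ○ open, literals {t=0}.
1 branch closed, 2 open.
Each open branch fixes some atoms; the unmentioned ones are free. Counting distinct full assignments: branch {s=0} (p, q, r, t) contributes 16 new; branch {t=0} (p, q, r, s) contributes 8 new. Total: 24.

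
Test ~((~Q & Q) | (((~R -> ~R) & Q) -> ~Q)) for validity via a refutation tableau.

Assume the negation and expand:
Initial set: {~~((~Q & Q) | (((~R -> ~R) & Q) -> ~Q))}.
~~((~Q & Q) | (((~R -> ~R) & Q) -> ~Q)): β-rule — branch into (~Q & Q)  //  (((~R -> ~R) & Q) -> ~Q).
  branch 1 (add (~Q & Q)):
    (~Q & Q): α-rule — add ~Q, Q.
    × closes — contains both Q and ~Q.
  branch 2 (add (((~R -> ~R) & Q) -> ~Q)):
    (((~R -> ~R) & Q) -> ~Q): β-rule — branch into ~((~R -> ~R) & Q)  //  ~Q.
      branch 2.1 (add ~((~R -> ~R) & Q)):
        ~((~R -> ~R) & Q): β-rule — branch into ~(~R -> ~R)  //  ~Q.
          branch 2.1.1 (add ~(~R -> ~R)):
            ~(~R -> ~R): α-rule — add ~R, ~~R.
            × closes — contains both R and ~R.
          branch 2.1.2 (add ~Q):
            ○ open, literals {Q=false}.
      branch 2.2 (add ~Q):
        ○ open, literals {Q=false}.
2 branches closed, 2 open.
An open branch gives a countermodel: Q=false (unmentioned atoms arbitrary); under it the original formula is false.

Not valid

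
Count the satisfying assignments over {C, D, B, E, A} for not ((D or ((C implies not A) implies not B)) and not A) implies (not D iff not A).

24

Initial set: {(not ((D or ((C implies not A) implies not B)) and not A) implies (not D iff not A))}.
(not ((D or ((C implies not A) implies not B)) and not A) implies (not D iff not A)): β-rule — branch into not not ((D or ((C implies not A) implies not B)) and not A)  //  (not D iff not A).
  branch 1 (add not not ((D or ((C implies not A) implies not B)) and not A)):
    not not ((D or ((C implies not A) implies not B)) and not A): α-rule — add (D or ((C implies not A) implies not B)), not A.
    (D or ((C implies not A) implies not B)): β-rule — branch into D  //  ((C implies not A) implies not B).
      branch 1.1 (add D):
        ○ open, literals {A=F, D=T}.
      branch 1.2 (add ((C implies not A) implies not B)):
        ((C implies not A) implies not B): β-rule — branch into not (C implies not A)  //  not B.
          branch 1.2.1 (add not (C implies not A)):
            not (C implies not A): α-rule — add C, not not A.
            × closes — contains both A and not A.
          branch 1.2.2 (add not B):
            ○ open, literals {A=F, B=F}.
  branch 2 (add (not D iff not A)):
    (not D iff not A): β-rule — branch into not D, not A  //  not not D, not not A.
      branch 2.1 (add not D, not A):
        ○ open, literals {A=F, D=F}.
      branch 2.2 (add not not D, not not A):
        ○ open, literals {A=T, D=T}.
1 branch closed, 4 open.
Each open branch fixes some atoms; the unmentioned ones are free. Counting distinct full assignments: branch {A=F, D=T} (C, B, E) contributes 8 new; branch {A=F, B=F} (C, D, E) contributes 4 new; branch {A=F, D=F} (C, B, E) contributes 4 new; branch {A=T, D=T} (C, B, E) contributes 8 new. Total: 24.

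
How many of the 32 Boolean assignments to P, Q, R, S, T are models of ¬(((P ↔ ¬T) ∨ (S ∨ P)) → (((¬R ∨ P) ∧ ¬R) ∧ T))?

Initial set: {¬(((P ↔ ¬T) ∨ (S ∨ P)) → (((¬R ∨ P) ∧ ¬R) ∧ T))}.
¬(((P ↔ ¬T) ∨ (S ∨ P)) → (((¬R ∨ P) ∧ ¬R) ∧ T)): α-rule — add ((P ↔ ¬T) ∨ (S ∨ P)), ¬(((¬R ∨ P) ∧ ¬R) ∧ T).
((P ↔ ¬T) ∨ (S ∨ P)): β-rule — branch into (P ↔ ¬T)  //  (S ∨ P).
  branch 1 (add (P ↔ ¬T)):
    ¬(((¬R ∨ P) ∧ ¬R) ∧ T): β-rule — branch into ¬((¬R ∨ P) ∧ ¬R)  //  ¬T.
      branch 1.1 (add ¬((¬R ∨ P) ∧ ¬R)):
        (P ↔ ¬T): β-rule — branch into P, ¬T  //  ¬P, ¬¬T.
          branch 1.1.1 (add P, ¬T):
            ¬((¬R ∨ P) ∧ ¬R): β-rule — branch into ¬(¬R ∨ P)  //  ¬¬R.
              branch 1.1.1.1 (add ¬(¬R ∨ P)):
                ¬(¬R ∨ P): α-rule — add ¬¬R, ¬P.
                × closes — contains both P and ¬P.
              branch 1.1.1.2 (add ¬¬R):
                ○ open, literals {P=true, R=true, T=false}.
          branch 1.1.2 (add ¬P, ¬¬T):
            ¬((¬R ∨ P) ∧ ¬R): β-rule — branch into ¬(¬R ∨ P)  //  ¬¬R.
              branch 1.1.2.1 (add ¬(¬R ∨ P)):
                ¬(¬R ∨ P): α-rule — add ¬¬R, ¬P.
                ○ open, literals {P=false, R=true, T=true}.
              branch 1.1.2.2 (add ¬¬R):
                ○ open, literals {P=false, R=true, T=true}.
      branch 1.2 (add ¬T):
        (P ↔ ¬T): β-rule — branch into P, ¬T  //  ¬P, ¬¬T.
          branch 1.2.1 (add P, ¬T):
            ○ open, literals {P=true, T=false}.
          branch 1.2.2 (add ¬P, ¬¬T):
            × closes — contains both T and ¬T.
  branch 2 (add (S ∨ P)):
    ¬(((¬R ∨ P) ∧ ¬R) ∧ T): β-rule — branch into ¬((¬R ∨ P) ∧ ¬R)  //  ¬T.
      branch 2.1 (add ¬((¬R ∨ P) ∧ ¬R)):
        (S ∨ P): β-rule — branch into S  //  P.
          branch 2.1.1 (add S):
            ¬((¬R ∨ P) ∧ ¬R): β-rule — branch into ¬(¬R ∨ P)  //  ¬¬R.
              branch 2.1.1.1 (add ¬(¬R ∨ P)):
                ¬(¬R ∨ P): α-rule — add ¬¬R, ¬P.
                ○ open, literals {P=false, R=true, S=true}.
              branch 2.1.1.2 (add ¬¬R):
                ○ open, literals {R=true, S=true}.
          branch 2.1.2 (add P):
            ¬((¬R ∨ P) ∧ ¬R): β-rule — branch into ¬(¬R ∨ P)  //  ¬¬R.
              branch 2.1.2.1 (add ¬(¬R ∨ P)):
                ¬(¬R ∨ P): α-rule — add ¬¬R, ¬P.
                × closes — contains both P and ¬P.
              branch 2.1.2.2 (add ¬¬R):
                ○ open, literals {P=true, R=true}.
      branch 2.2 (add ¬T):
        (S ∨ P): β-rule — branch into S  //  P.
          branch 2.2.1 (add S):
            ○ open, literals {S=true, T=false}.
          branch 2.2.2 (add P):
            ○ open, literals {P=true, T=false}.
3 branches closed, 9 open.
Each open branch fixes some atoms; the unmentioned ones are free. Counting distinct full assignments: branch {P=true, R=true, T=false} (Q, S) contributes 4 new; branch {P=false, R=true, T=true} (Q, S) contributes 4 new; branch {P=false, R=true, T=true} (Q, S) contributes 0 new; branch {P=true, T=false} (Q, R, S) contributes 4 new; branch {P=false, R=true, S=true} (Q, T) contributes 2 new; branch {R=true, S=true} (P, Q, T) contributes 2 new; branch {P=true, R=true} (Q, S, T) contributes 2 new; branch {S=true, T=false} (P, Q, R) contributes 2 new; branch {P=true, T=false} (Q, R, S) contributes 0 new. Total: 20.

20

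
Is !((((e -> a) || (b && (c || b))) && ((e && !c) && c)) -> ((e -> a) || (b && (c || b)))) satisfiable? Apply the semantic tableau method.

Initial set: {!((((e -> a) || (b && (c || b))) && ((e && !c) && c)) -> ((e -> a) || (b && (c || b))))}.
!((((e -> a) || (b && (c || b))) && ((e && !c) && c)) -> ((e -> a) || (b && (c || b)))): α-rule — add (((e -> a) || (b && (c || b))) && ((e && !c) && c)), !((e -> a) || (b && (c || b))).
(((e -> a) || (b && (c || b))) && ((e && !c) && c)): α-rule — add ((e -> a) || (b && (c || b))), ((e && !c) && c).
!((e -> a) || (b && (c || b))): α-rule — add !(e -> a), !(b && (c || b)).
((e && !c) && c): α-rule — add (e && !c), c.
!(e -> a): α-rule — add e, !a.
(e && !c): α-rule — add e, !c.
× closes — contains both c and !c.
All 1 branch closes.
Every branch closed; the formula is unsatisfiable.

Unsatisfiable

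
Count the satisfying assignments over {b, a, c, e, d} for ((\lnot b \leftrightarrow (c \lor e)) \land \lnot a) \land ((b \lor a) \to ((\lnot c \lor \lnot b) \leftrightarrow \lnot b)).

6

Initial set: {(((\lnot b \leftrightarrow (c \lor e)) \land \lnot a) \land ((b \lor a) \to ((\lnot c \lor \lnot b) \leftrightarrow \lnot b)))}.
(((\lnot b \leftrightarrow (c \lor e)) \land \lnot a) \land ((b \lor a) \to ((\lnot c \lor \lnot b) \leftrightarrow \lnot b))): α-rule — add ((\lnot b \leftrightarrow (c \lor e)) \land \lnot a), ((b \lor a) \to ((\lnot c \lor \lnot b) \leftrightarrow \lnot b)).
((\lnot b \leftrightarrow (c \lor e)) \land \lnot a): α-rule — add (\lnot b \leftrightarrow (c \lor e)), \lnot a.
((b \lor a) \to ((\lnot c \lor \lnot b) \leftrightarrow \lnot b)): β-rule — branch into \lnot (b \lor a)  //  ((\lnot c \lor \lnot b) \leftrightarrow \lnot b).
  branch 1 (add \lnot (b \lor a)):
    \lnot (b \lor a): α-rule — add \lnot b, \lnot a.
    (\lnot b \leftrightarrow (c \lor e)): β-rule — branch into \lnot b, (c \lor e)  //  \lnot \lnot b, \lnot (c \lor e).
      branch 1.1 (add \lnot b, (c \lor e)):
        (c \lor e): β-rule — branch into c  //  e.
          branch 1.1.1 (add c):
            ○ open, literals {a=false, b=false, c=true}.
          branch 1.1.2 (add e):
            ○ open, literals {a=false, b=false, e=true}.
      branch 1.2 (add \lnot \lnot b, \lnot (c \lor e)):
        × closes — contains both b and \lnot b.
  branch 2 (add ((\lnot c \lor \lnot b) \leftrightarrow \lnot b)):
    (\lnot b \leftrightarrow (c \lor e)): β-rule — branch into \lnot b, (c \lor e)  //  \lnot \lnot b, \lnot (c \lor e).
      branch 2.1 (add \lnot b, (c \lor e)):
        ((\lnot c \lor \lnot b) \leftrightarrow \lnot b): β-rule — branch into (\lnot c \lor \lnot b), \lnot b  //  \lnot (\lnot c \lor \lnot b), \lnot \lnot b.
          branch 2.1.1 (add (\lnot c \lor \lnot b), \lnot b):
            (c \lor e): β-rule — branch into c  //  e.
              branch 2.1.1.1 (add c):
                (\lnot c \lor \lnot b): β-rule — branch into \lnot c  //  \lnot b.
                  branch 2.1.1.1.1 (add \lnot c):
                    × closes — contains both c and \lnot c.
                  branch 2.1.1.1.2 (add \lnot b):
                    ○ open, literals {a=false, b=false, c=true}.
              branch 2.1.1.2 (add e):
                (\lnot c \lor \lnot b): β-rule — branch into \lnot c  //  \lnot b.
                  branch 2.1.1.2.1 (add \lnot c):
                    ○ open, literals {a=false, b=false, c=false, e=true}.
                  branch 2.1.1.2.2 (add \lnot b):
                    ○ open, literals {a=false, b=false, e=true}.
          branch 2.1.2 (add \lnot (\lnot c \lor \lnot b), \lnot \lnot b):
            × closes — contains both b and \lnot b.
      branch 2.2 (add \lnot \lnot b, \lnot (c \lor e)):
        \lnot (c \lor e): α-rule — add \lnot c, \lnot e.
        ((\lnot c \lor \lnot b) \leftrightarrow \lnot b): β-rule — branch into (\lnot c \lor \lnot b), \lnot b  //  \lnot (\lnot c \lor \lnot b), \lnot \lnot b.
          branch 2.2.1 (add (\lnot c \lor \lnot b), \lnot b):
            × closes — contains both b and \lnot b.
          branch 2.2.2 (add \lnot (\lnot c \lor \lnot b), \lnot \lnot b):
            \lnot (\lnot c \lor \lnot b): α-rule — add \lnot \lnot c, \lnot \lnot b.
            × closes — contains both c and \lnot c.
5 branches closed, 5 open.
Each open branch fixes some atoms; the unmentioned ones are free. Counting distinct full assignments: branch {a=false, b=false, c=true} (e, d) contributes 4 new; branch {a=false, b=false, e=true} (c, d) contributes 2 new; branch {a=false, b=false, c=true} (e, d) contributes 0 new; branch {a=false, b=false, c=false, e=true} (d) contributes 0 new; branch {a=false, b=false, e=true} (c, d) contributes 0 new. Total: 6.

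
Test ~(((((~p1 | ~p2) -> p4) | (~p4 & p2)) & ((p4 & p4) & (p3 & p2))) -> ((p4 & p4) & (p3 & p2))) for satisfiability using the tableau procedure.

Unsatisfiable

Initial set: {T ~(((((~p1 | ~p2) -> p4) | (~p4 & p2)) & ((p4 & p4) & (p3 & p2))) -> ((p4 & p4) & (p3 & p2)))}.
T ~(((((~p1 | ~p2) -> p4) | (~p4 & p2)) & ((p4 & p4) & (p3 & p2))) -> ((p4 & p4) & (p3 & p2))): α-rule — add T ((((~p1 | ~p2) -> p4) | (~p4 & p2)) & ((p4 & p4) & (p3 & p2))), F ((p4 & p4) & (p3 & p2)).
T ((((~p1 | ~p2) -> p4) | (~p4 & p2)) & ((p4 & p4) & (p3 & p2))): α-rule — add T (((~p1 | ~p2) -> p4) | (~p4 & p2)), T ((p4 & p4) & (p3 & p2)).
T ((p4 & p4) & (p3 & p2)): α-rule — add T (p4 & p4), T (p3 & p2).
T (p4 & p4): α-rule — add T p4, T p4.
T (p3 & p2): α-rule — add T p3, T p2.
F ((p4 & p4) & (p3 & p2)): β-rule — branch into F (p4 & p4)  //  F (p3 & p2).
  branch 1 (add F (p4 & p4)):
    T (((~p1 | ~p2) -> p4) | (~p4 & p2)): β-rule — branch into T ((~p1 | ~p2) -> p4)  //  T (~p4 & p2).
      branch 1.1 (add T ((~p1 | ~p2) -> p4)):
        F (p4 & p4): β-rule — branch into F p4  //  F p4.
          branch 1.1.1 (add F p4):
            × closes — contains both p4 and ~p4.
          branch 1.1.2 (add F p4):
            × closes — contains both p4 and ~p4.
      branch 1.2 (add T (~p4 & p2)):
        T (~p4 & p2): α-rule — add T ~p4, T p2.
        × closes — contains both p4 and ~p4.
  branch 2 (add F (p3 & p2)):
    T (((~p1 | ~p2) -> p4) | (~p4 & p2)): β-rule — branch into T ((~p1 | ~p2) -> p4)  //  T (~p4 & p2).
      branch 2.1 (add T ((~p1 | ~p2) -> p4)):
        F (p3 & p2): β-rule — branch into F p3  //  F p2.
          branch 2.1.1 (add F p3):
            × closes — contains both p3 and ~p3.
          branch 2.1.2 (add F p2):
            × closes — contains both p2 and ~p2.
      branch 2.2 (add T (~p4 & p2)):
        T (~p4 & p2): α-rule — add T ~p4, T p2.
        × closes — contains both p4 and ~p4.
All 6 branches close.
Every branch closed; the formula is unsatisfiable.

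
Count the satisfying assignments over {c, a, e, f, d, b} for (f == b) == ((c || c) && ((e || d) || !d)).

Initial set: {((f == b) == ((c || c) && ((e || d) || !d)))}.
((f == b) == ((c || c) && ((e || d) || !d))): β-rule — branch into (f == b), ((c || c) && ((e || d) || !d))  //  !(f == b), !((c || c) && ((e || d) || !d)).
  branch 1 (add (f == b), ((c || c) && ((e || d) || !d))):
    ((c || c) && ((e || d) || !d)): α-rule — add (c || c), ((e || d) || !d).
    (f == b): β-rule — branch into f, b  //  !f, !b.
      branch 1.1 (add f, b):
        (c || c): β-rule — branch into c  //  c.
          branch 1.1.1 (add c):
            ((e || d) || !d): β-rule — branch into (e || d)  //  !d.
              branch 1.1.1.1 (add (e || d)):
                (e || d): β-rule — branch into e  //  d.
                  branch 1.1.1.1.1 (add e):
                    ○ open, literals {b=true, c=true, e=true, f=true}.
                  branch 1.1.1.1.2 (add d):
                    ○ open, literals {b=true, c=true, d=true, f=true}.
              branch 1.1.1.2 (add !d):
                ○ open, literals {b=true, c=true, d=false, f=true}.
          branch 1.1.2 (add c):
            ((e || d) || !d): β-rule — branch into (e || d)  //  !d.
              branch 1.1.2.1 (add (e || d)):
                (e || d): β-rule — branch into e  //  d.
                  branch 1.1.2.1.1 (add e):
                    ○ open, literals {b=true, c=true, e=true, f=true}.
                  branch 1.1.2.1.2 (add d):
                    ○ open, literals {b=true, c=true, d=true, f=true}.
              branch 1.1.2.2 (add !d):
                ○ open, literals {b=true, c=true, d=false, f=true}.
      branch 1.2 (add !f, !b):
        (c || c): β-rule — branch into c  //  c.
          branch 1.2.1 (add c):
            ((e || d) || !d): β-rule — branch into (e || d)  //  !d.
              branch 1.2.1.1 (add (e || d)):
                (e || d): β-rule — branch into e  //  d.
                  branch 1.2.1.1.1 (add e):
                    ○ open, literals {b=false, c=true, e=true, f=false}.
                  branch 1.2.1.1.2 (add d):
                    ○ open, literals {b=false, c=true, d=true, f=false}.
              branch 1.2.1.2 (add !d):
                ○ open, literals {b=false, c=true, d=false, f=false}.
          branch 1.2.2 (add c):
            ((e || d) || !d): β-rule — branch into (e || d)  //  !d.
              branch 1.2.2.1 (add (e || d)):
                (e || d): β-rule — branch into e  //  d.
                  branch 1.2.2.1.1 (add e):
                    ○ open, literals {b=false, c=true, e=true, f=false}.
                  branch 1.2.2.1.2 (add d):
                    ○ open, literals {b=false, c=true, d=true, f=false}.
              branch 1.2.2.2 (add !d):
                ○ open, literals {b=false, c=true, d=false, f=false}.
  branch 2 (add !(f == b), !((c || c) && ((e || d) || !d))):
    !(f == b): β-rule — branch into f, !b  //  !f, b.
      branch 2.1 (add f, !b):
        !((c || c) && ((e || d) || !d)): β-rule — branch into !(c || c)  //  !((e || d) || !d).
          branch 2.1.1 (add !(c || c)):
            !(c || c): α-rule — add !c, !c.
            ○ open, literals {b=false, c=false, f=true}.
          branch 2.1.2 (add !((e || d) || !d)):
            !((e || d) || !d): α-rule — add !(e || d), !!d.
            !(e || d): α-rule — add !e, !d.
            × closes — contains both d and !d.
      branch 2.2 (add !f, b):
        !((c || c) && ((e || d) || !d)): β-rule — branch into !(c || c)  //  !((e || d) || !d).
          branch 2.2.1 (add !(c || c)):
            !(c || c): α-rule — add !c, !c.
            ○ open, literals {b=true, c=false, f=false}.
          branch 2.2.2 (add !((e || d) || !d)):
            !((e || d) || !d): α-rule — add !(e || d), !!d.
            !(e || d): α-rule — add !e, !d.
            × closes — contains both d and !d.
2 branches closed, 14 open.
Each open branch fixes some atoms; the unmentioned ones are free. Counting distinct full assignments: branch {b=true, c=true, e=true, f=true} (a, d) contributes 4 new; branch {b=true, c=true, d=true, f=true} (a, e) contributes 2 new; branch {b=true, c=true, d=false, f=true} (a, e) contributes 2 new; branch {b=true, c=true, e=true, f=true} (a, d) contributes 0 new; branch {b=true, c=true, d=true, f=true} (a, e) contributes 0 new; branch {b=true, c=true, d=false, f=true} (a, e) contributes 0 new; branch {b=false, c=true, e=true, f=false} (a, d) contributes 4 new; branch {b=false, c=true, d=true, f=false} (a, e) contributes 2 new; branch {b=false, c=true, d=false, f=false} (a, e) contributes 2 new; branch {b=false, c=true, e=true, f=false} (a, d) contributes 0 new; branch {b=false, c=true, d=true, f=false} (a, e) contributes 0 new; branch {b=false, c=true, d=false, f=false} (a, e) contributes 0 new; branch {b=false, c=false, f=true} (a, e, d) contributes 8 new; branch {b=true, c=false, f=false} (a, e, d) contributes 8 new. Total: 32.

32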